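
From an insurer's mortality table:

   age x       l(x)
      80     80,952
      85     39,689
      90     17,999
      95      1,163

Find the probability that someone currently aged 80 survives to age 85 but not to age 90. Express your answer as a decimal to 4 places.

0.2679

This is the probability of reaching 85 but not 90, conditional on being alive at 80: (l(85) − l(90)) / l(80).
= (39,689 − 17,999) / 80,952 = 21,690 / 80,952 = 0.267937.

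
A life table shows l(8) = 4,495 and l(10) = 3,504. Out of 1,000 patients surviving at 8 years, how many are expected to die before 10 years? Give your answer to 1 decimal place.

The relevant probability is 1 − 3,504/4,495 = 0.220467.
Expected number = 1,000 × 0.220467 = 220.5.

220.5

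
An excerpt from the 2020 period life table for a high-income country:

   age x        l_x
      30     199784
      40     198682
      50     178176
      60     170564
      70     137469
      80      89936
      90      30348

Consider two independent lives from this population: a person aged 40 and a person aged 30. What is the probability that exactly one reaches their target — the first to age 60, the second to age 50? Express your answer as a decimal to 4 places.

0.2191

p₁ = l_60/l_40 = 170564/198682 = 0.858477; p₂ = l_50/l_30 = 178176/199784 = 0.891843.
P(exactly one) = p₁(1−p₂) + (1−p₁)p₂ = 0.092850 + 0.126216 = 0.219067.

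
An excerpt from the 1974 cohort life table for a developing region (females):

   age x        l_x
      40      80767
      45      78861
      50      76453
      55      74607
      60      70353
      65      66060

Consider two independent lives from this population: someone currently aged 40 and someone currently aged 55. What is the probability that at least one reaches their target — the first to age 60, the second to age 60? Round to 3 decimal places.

p₁ = l_60/l_40 = 70353/80767 = 0.871061; p₂ = l_60/l_55 = 70353/74607 = 0.942981.
P(at least one) = 1 − (1−p₁)(1−p₂) = 1 − 0.128939 × 0.057019 = 0.992648.

0.993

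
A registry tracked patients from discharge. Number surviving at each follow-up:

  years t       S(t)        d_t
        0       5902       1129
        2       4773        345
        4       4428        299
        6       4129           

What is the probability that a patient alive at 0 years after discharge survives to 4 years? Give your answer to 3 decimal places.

The conditional survival probability is S(4)/S(0) = 4428/5902 = 0.750254.

0.750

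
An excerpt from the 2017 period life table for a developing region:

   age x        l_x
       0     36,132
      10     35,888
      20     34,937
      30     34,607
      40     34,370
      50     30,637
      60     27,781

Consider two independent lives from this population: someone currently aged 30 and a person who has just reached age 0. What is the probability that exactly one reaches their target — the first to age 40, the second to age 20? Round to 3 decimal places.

0.039

p₁ = l_40/l_30 = 34,370/34,607 = 0.993152; p₂ = l_20/l_0 = 34,937/36,132 = 0.966927.
P(exactly one) = p₁(1−p₂) + (1−p₁)p₂ = 0.032847 + 0.006622 = 0.039468.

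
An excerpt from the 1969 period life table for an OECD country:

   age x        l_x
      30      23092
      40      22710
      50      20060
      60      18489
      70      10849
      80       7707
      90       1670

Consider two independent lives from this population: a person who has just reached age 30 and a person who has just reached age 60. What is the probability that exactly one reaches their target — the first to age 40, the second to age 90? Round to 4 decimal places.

0.8961

p₁ = l_40/l_30 = 22710/23092 = 0.983457; p₂ = l_90/l_60 = 1670/18489 = 0.090324.
P(exactly one) = p₁(1−p₂) + (1−p₁)p₂ = 0.894627 + 0.001494 = 0.896121.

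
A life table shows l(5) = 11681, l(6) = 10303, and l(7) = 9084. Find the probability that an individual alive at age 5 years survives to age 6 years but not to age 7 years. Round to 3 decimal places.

This is the probability of reaching 6 but not 7, conditional on being alive at 5: (l(6) − l(7)) / l(5).
= (10303 − 9084) / 11681 = 1219 / 11681 = 0.104358.

0.104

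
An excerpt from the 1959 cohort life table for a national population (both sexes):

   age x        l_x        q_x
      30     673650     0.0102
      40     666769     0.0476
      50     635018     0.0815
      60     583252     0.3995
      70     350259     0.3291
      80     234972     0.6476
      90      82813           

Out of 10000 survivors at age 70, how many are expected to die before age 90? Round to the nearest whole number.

7636

The relevant probability is 1 − 82813/350259 = 0.763566.
Expected number = 10000 × 0.763566 = 7636.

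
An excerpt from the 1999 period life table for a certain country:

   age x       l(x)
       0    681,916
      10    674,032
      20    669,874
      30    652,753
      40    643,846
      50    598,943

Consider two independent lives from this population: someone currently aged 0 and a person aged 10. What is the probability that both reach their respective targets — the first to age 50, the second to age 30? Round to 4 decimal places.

p₁ = l(50)/l(0) = 598,943/681,916 = 0.878324; p₂ = l(30)/l(10) = 652,753/674,032 = 0.968430.
P(both) = p₁ × p₂ = 0.878324 × 0.968430 = 0.850595.

0.8506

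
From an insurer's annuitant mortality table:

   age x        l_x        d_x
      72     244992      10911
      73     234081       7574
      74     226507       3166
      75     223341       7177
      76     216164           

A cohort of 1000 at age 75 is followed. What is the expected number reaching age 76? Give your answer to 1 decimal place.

967.9

The relevant probability is 216164/223341 = 0.967865.
Expected number = 1000 × 0.967865 = 967.9.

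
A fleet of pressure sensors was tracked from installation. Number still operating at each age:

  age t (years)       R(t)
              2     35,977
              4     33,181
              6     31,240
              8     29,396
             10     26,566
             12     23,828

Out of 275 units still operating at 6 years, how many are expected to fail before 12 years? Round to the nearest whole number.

The relevant probability is 1 − 23,828/31,240 = 0.237260.
Expected number = 275 × 0.237260 = 65.

65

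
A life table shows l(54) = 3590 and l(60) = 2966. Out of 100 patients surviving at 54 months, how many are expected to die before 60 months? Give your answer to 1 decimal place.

The relevant probability is 1 − 2966/3590 = 0.173816.
Expected number = 100 × 0.173816 = 17.4.

17.4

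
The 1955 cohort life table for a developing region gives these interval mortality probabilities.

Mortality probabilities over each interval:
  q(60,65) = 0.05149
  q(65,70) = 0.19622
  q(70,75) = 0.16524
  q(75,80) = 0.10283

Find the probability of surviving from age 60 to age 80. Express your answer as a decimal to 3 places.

0.571

Survival from 60 to 80 is the product of surviving each interval: (1 − 0.05149) × (1 − 0.19622) × (1 − 0.16524) × (1 − 0.10283).
= 0.94851 × 0.80378 × 0.83476 × 0.89717 = 0.570973.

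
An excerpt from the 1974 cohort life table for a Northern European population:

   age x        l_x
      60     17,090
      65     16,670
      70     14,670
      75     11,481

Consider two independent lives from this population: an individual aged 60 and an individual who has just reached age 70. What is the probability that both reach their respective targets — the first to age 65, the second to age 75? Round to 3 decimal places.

0.763

p₁ = l_65/l_60 = 16,670/17,090 = 0.975424; p₂ = l_75/l_70 = 11,481/14,670 = 0.782618.
P(both) = p₁ × p₂ = 0.975424 × 0.782618 = 0.763384.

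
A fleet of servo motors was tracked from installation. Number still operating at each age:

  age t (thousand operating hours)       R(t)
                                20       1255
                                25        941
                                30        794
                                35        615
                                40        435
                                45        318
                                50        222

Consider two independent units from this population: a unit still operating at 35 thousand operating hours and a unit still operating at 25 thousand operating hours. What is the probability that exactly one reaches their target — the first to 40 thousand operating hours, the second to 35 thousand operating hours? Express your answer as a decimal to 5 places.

p₁ = R(40)/R(35) = 435/615 = 0.707317; p₂ = R(35)/R(25) = 615/941 = 0.653560.
P(exactly one) = p₁(1−p₂) + (1−p₁)p₂ = 0.245043 + 0.191286 = 0.436329.

0.43633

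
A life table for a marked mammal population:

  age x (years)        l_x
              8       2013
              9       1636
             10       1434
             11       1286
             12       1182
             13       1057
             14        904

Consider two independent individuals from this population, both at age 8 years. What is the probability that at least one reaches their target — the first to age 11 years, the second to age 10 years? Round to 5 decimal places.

p₁ = l_11/l_8 = 1286/2013 = 0.638847; p₂ = l_10/l_8 = 1434/2013 = 0.712370.
P(at least one) = 1 − (1−p₁)(1−p₂) = 1 − 0.361153 × 0.287630 = 0.896122.

0.89612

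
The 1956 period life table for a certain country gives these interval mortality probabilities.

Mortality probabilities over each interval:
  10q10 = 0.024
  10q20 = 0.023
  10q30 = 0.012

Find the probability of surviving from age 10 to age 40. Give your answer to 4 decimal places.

Survival from 10 to 40 is the product of surviving each interval: (1 − 0.024) × (1 − 0.023) × (1 − 0.012).
= 0.976 × 0.977 × 0.988 = 0.942109.

0.9421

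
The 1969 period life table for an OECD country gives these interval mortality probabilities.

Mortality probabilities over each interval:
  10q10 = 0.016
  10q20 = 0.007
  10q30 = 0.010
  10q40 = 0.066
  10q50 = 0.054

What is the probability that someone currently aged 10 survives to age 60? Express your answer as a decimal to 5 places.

Chaining the interval survival probabilities: (1 − 0.016) × (1 − 0.007) × (1 − 0.010) × (1 − 0.066) × (1 − 0.054).
= 0.984 × 0.993 × 0.990 × 0.934 × 0.946 = 0.854708.

0.85471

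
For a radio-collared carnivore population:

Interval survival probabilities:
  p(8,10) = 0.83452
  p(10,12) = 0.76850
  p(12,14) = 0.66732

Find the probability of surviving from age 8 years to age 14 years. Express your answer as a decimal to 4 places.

0.4280

P(survive 8→14) = 0.83452 × 0.76850 × 0.66732.
= 0.427971.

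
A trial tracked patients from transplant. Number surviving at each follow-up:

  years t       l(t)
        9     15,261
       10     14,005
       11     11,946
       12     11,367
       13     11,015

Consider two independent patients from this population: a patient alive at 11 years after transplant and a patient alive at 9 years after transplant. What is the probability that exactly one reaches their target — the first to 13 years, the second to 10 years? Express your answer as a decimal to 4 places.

0.1474

p₁ = l(13)/l(11) = 11,015/11,946 = 0.922066; p₂ = l(10)/l(9) = 14,005/15,261 = 0.917699.
P(exactly one) = p₁(1−p₂) + (1−p₁)p₂ = 0.075887 + 0.071520 = 0.147407.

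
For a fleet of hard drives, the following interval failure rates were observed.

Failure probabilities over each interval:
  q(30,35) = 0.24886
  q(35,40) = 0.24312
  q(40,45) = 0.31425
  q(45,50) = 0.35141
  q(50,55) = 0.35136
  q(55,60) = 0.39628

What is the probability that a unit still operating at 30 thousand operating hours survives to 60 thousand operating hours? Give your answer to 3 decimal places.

The overall survival probability is (1 − 0.24886) × (1 − 0.24312) × (1 − 0.31425) × (1 − 0.35141) × (1 − 0.35136) × (1 − 0.39628).
= 0.75114 × 0.75688 × 0.68575 × 0.64859 × 0.64864 × 0.60372 = 0.099020.

0.099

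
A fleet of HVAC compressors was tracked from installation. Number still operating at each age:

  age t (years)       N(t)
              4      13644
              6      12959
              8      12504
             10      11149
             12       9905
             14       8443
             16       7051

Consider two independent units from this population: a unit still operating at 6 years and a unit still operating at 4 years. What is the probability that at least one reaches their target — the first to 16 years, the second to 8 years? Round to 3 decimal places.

p₁ = N(16)/N(6) = 7051/12959 = 0.544101; p₂ = N(8)/N(4) = 12504/13644 = 0.916447.
P(at least one) = 1 − (1−p₁)(1−p₂) = 1 − 0.455899 × 0.083553 = 0.961908.

0.962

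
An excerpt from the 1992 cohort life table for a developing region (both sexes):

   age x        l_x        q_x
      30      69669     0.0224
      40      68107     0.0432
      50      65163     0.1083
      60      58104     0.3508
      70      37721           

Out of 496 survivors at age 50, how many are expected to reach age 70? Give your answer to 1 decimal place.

The relevant probability is 37721/65163 = 0.578871.
Expected number = 496 × 0.578871 = 287.1.

287.1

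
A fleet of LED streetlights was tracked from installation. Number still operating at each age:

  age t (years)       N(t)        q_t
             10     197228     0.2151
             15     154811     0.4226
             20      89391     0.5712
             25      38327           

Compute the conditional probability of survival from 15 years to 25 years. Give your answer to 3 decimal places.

The conditional survival probability is N(25)/N(15) = 38327/154811 = 0.247573.

0.248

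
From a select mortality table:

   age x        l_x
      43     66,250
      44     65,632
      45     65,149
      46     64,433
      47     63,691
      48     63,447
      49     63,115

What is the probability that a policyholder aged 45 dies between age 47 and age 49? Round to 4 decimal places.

0.0088

This is the probability of reaching 47 but not 49, conditional on being alive at 45: (l_47 − l_49) / l_45.
= (63,691 − 63,115) / 65,149 = 576 / 65,149 = 0.008841.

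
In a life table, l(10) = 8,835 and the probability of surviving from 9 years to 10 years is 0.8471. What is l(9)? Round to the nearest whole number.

l(9) = l(10) / p = 8,835 / 0.8471 = 10430.

10430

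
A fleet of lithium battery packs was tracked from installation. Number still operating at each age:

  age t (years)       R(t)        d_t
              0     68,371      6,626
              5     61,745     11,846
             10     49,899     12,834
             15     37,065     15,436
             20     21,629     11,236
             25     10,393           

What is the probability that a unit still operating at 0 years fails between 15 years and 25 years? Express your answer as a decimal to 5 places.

0.39011

This is the probability of reaching 15 but not 25, conditional on being operational at 0: (R(15) − R(25)) / R(0).
= (37,065 − 10,393) / 68,371 = 26,672 / 68,371 = 0.390107.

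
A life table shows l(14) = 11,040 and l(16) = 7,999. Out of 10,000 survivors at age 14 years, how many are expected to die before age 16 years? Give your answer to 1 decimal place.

2754.5

The relevant probability is 1 − 7,999/11,040 = 0.275453.
Expected number = 10,000 × 0.275453 = 2754.5.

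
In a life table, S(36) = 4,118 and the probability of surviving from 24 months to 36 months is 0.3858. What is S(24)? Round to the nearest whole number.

10674

S(24) = S(36) / p = 4,118 / 0.3858 = 10674.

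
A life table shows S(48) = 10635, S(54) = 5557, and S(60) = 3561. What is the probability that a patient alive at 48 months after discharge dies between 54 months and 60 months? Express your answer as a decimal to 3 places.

0.188

This is the probability of reaching 54 but not 60, conditional on being alive at 48: (S(54) − S(60)) / S(48).
= (5557 − 3561) / 10635 = 1996 / 10635 = 0.187682.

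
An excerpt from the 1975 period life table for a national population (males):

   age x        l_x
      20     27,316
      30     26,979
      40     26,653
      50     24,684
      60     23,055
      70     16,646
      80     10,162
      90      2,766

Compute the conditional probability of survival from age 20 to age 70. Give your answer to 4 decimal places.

We want 50p20 = l_70/l_20.
The conditional survival probability is l_70/l_20 = 16,646/27,316 = 0.609386.

0.6094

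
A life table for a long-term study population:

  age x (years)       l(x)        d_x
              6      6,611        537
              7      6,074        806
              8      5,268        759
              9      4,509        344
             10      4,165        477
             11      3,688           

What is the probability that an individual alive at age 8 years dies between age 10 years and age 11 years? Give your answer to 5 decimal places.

0.09055

This is the probability of reaching 10 but not 11, conditional on being alive at 8: (l(10) − l(11)) / l(8).
= (4,165 − 3,688) / 5,268 = 477 / 5,268 = 0.090547.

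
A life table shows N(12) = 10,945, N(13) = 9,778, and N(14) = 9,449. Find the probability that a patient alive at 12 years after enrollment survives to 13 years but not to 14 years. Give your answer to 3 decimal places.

0.030

This is the probability of reaching 13 but not 14, conditional on being alive at 12: (N(13) − N(14)) / N(12).
= (9,778 − 9,449) / 10,945 = 329 / 10,945 = 0.030059.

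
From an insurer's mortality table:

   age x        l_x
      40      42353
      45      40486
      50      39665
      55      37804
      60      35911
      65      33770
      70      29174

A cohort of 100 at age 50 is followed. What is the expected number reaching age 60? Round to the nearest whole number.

The relevant probability is 35911/39665 = 0.905357.
Expected number = 100 × 0.905357 = 91.

91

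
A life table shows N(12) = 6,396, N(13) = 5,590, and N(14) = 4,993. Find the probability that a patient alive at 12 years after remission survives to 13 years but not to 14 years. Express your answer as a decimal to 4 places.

0.0933

This is the probability of reaching 13 but not 14, conditional on being alive at 12: (N(13) − N(14)) / N(12).
= (5,590 − 4,993) / 6,396 = 597 / 6,396 = 0.093340.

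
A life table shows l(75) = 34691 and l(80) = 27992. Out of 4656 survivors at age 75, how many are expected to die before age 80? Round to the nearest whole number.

The relevant probability is 1 − 27992/34691 = 0.193105.
Expected number = 4656 × 0.193105 = 899.

899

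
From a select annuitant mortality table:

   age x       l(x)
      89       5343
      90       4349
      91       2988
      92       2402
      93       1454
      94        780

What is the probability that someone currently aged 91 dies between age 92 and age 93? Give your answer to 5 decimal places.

0.31727

This is the probability of reaching 92 but not 93, conditional on being alive at 91: (l(92) − l(93)) / l(91).
= (2402 − 1454) / 2988 = 948 / 2988 = 0.317269.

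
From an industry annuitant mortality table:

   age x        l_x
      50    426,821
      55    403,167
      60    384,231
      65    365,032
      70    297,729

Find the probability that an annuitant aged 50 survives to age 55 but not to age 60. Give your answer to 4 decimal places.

We want 5|5q50 = (l_55 − l_60)/l_50.
This is the probability of reaching 55 but not 60, conditional on being alive at 50: (l_55 − l_60) / l_50.
= (403,167 − 384,231) / 426,821 = 18,936 / 426,821 = 0.044365.

0.0444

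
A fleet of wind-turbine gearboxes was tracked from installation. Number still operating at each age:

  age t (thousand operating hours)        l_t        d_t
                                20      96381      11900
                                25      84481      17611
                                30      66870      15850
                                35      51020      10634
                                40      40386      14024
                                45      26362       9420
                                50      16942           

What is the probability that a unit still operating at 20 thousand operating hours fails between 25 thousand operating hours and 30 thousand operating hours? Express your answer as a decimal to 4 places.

This is the probability of reaching 25 but not 30, conditional on being operational at 20: (l_25 − l_30) / l_20.
= (84481 − 66870) / 96381 = 17611 / 96381 = 0.182723.

0.1827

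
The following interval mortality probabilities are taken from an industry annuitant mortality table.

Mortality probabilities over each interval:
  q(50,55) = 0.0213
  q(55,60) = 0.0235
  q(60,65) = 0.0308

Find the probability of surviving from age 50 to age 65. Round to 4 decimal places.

P(survive 50→65) = (1 − 0.0213) × (1 − 0.0235) × (1 − 0.0308).
= 0.9787 × 0.9765 × 0.9692 = 0.926265.

0.9263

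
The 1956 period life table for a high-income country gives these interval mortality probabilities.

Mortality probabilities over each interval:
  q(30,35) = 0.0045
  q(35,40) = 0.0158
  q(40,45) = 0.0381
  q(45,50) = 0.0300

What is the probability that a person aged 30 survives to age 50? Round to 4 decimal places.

The overall survival probability is (1 − 0.0045) × (1 − 0.0158) × (1 − 0.0381) × (1 − 0.0300).
= 0.9955 × 0.9842 × 0.9619 × 0.9700 = 0.914169.

0.9142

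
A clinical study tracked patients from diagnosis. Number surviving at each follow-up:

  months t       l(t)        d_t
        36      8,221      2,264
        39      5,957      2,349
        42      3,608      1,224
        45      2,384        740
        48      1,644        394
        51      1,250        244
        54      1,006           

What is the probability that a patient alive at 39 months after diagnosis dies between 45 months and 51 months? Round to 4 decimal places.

0.1904

This is the probability of reaching 45 but not 51, conditional on being alive at 39: (l(45) − l(51)) / l(39).
= (2,384 − 1,250) / 5,957 = 1,134 / 5,957 = 0.190364.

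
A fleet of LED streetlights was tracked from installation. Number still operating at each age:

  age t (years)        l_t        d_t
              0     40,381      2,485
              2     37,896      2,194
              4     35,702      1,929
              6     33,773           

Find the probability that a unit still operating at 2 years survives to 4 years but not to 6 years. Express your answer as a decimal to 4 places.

0.0509

This is the probability of reaching 4 but not 6, conditional on being operational at 2: (l_4 − l_6) / l_2.
= (35,702 − 33,773) / 37,896 = 1,929 / 37,896 = 0.050902.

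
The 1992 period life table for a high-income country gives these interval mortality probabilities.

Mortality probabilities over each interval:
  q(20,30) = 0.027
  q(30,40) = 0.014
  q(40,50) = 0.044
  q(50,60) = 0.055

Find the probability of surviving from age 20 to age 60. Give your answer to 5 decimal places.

0.86672

Chaining the interval survival probabilities: (1 − 0.027) × (1 − 0.014) × (1 − 0.044) × (1 − 0.055).
= 0.973 × 0.986 × 0.956 × 0.945 = 0.866721.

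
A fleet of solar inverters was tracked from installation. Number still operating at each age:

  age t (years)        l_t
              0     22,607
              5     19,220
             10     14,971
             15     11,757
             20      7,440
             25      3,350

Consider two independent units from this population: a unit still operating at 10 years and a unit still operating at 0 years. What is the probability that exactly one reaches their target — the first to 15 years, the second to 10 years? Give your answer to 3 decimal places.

p₁ = l_15/l_10 = 11,757/14,971 = 0.785318; p₂ = l_10/l_0 = 14,971/22,607 = 0.662229.
P(exactly one) = p₁(1−p₂) + (1−p₁)p₂ = 0.265258 + 0.142169 = 0.407426.

0.407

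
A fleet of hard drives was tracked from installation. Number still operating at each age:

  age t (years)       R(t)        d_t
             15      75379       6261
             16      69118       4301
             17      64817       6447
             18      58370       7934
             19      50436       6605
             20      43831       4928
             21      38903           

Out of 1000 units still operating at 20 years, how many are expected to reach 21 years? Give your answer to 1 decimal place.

The relevant probability is 38903/43831 = 0.887568.
Expected number = 1000 × 0.887568 = 887.6.

887.6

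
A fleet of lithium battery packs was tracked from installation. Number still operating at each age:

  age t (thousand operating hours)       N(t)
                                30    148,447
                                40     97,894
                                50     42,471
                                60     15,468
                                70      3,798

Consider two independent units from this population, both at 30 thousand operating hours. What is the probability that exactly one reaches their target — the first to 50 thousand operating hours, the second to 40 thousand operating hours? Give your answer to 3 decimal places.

p₁ = N(50)/N(30) = 42,471/148,447 = 0.286102; p₂ = N(40)/N(30) = 97,894/148,447 = 0.659454.
P(exactly one) = p₁(1−p₂) + (1−p₁)p₂ = 0.097431 + 0.470783 = 0.568214.

0.568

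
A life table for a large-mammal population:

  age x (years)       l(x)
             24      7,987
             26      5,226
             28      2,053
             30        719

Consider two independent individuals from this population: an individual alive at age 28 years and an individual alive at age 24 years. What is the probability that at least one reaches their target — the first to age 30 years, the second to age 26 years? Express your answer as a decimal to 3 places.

0.775

p₁ = l(30)/l(28) = 719/2,053 = 0.350219; p₂ = l(26)/l(24) = 5,226/7,987 = 0.654313.
P(at least one) = 1 − (1−p₁)(1−p₂) = 1 − 0.649781 × 0.345687 = 0.775379.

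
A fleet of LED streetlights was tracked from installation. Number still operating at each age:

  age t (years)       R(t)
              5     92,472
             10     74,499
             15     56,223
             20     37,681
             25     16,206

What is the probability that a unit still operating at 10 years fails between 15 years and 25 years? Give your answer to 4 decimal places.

This is the probability of reaching 15 but not 25, conditional on being operational at 10: (R(15) − R(25)) / R(10).
= (56,223 − 16,206) / 74,499 = 40,017 / 74,499 = 0.537148.

0.5371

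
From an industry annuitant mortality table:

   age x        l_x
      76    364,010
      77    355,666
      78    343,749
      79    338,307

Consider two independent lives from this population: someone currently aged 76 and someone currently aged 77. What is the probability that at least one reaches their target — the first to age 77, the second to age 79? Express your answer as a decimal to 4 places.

0.9989

p₁ = l_77/l_76 = 355,666/364,010 = 0.977078; p₂ = l_79/l_77 = 338,307/355,666 = 0.951193.
P(at least one) = 1 − (1−p₁)(1−p₂) = 1 − 0.022922 × 0.048807 = 0.998881.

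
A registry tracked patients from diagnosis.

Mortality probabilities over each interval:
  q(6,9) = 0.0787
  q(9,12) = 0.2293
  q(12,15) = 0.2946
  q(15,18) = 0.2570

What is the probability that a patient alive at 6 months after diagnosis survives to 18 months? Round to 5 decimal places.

The overall survival probability is (1 − 0.0787) × (1 − 0.2293) × (1 − 0.2946) × (1 − 0.2570).
= 0.9213 × 0.7707 × 0.7054 × 0.7430 = 0.372144.

0.37214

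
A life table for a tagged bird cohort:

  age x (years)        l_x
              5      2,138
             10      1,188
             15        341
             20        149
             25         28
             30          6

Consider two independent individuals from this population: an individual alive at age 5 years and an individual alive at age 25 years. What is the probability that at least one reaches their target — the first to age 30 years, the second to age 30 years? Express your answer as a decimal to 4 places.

p₁ = l_30/l_5 = 6/2,138 = 0.002806; p₂ = l_30/l_25 = 6/28 = 0.214286.
P(at least one) = 1 − (1−p₁)(1−p₂) = 1 − 0.997194 × 0.785714 = 0.216491.

0.2165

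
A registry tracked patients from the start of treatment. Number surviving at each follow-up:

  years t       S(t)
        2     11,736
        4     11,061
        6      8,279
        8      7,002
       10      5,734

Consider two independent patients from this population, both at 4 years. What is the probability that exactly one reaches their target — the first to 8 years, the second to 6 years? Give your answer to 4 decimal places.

0.4339

p₁ = S(8)/S(4) = 7,002/11,061 = 0.633035; p₂ = S(6)/S(4) = 8,279/11,061 = 0.748486.
P(exactly one) = p₁(1−p₂) + (1−p₁)p₂ = 0.159217 + 0.274668 = 0.433885.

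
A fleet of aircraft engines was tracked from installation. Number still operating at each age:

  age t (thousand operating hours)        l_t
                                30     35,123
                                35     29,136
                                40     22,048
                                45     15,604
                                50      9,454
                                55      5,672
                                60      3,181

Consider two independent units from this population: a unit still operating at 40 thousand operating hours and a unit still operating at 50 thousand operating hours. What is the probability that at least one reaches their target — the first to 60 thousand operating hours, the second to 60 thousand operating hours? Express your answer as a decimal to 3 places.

0.432

p₁ = l_60/l_40 = 3,181/22,048 = 0.144276; p₂ = l_60/l_50 = 3,181/9,454 = 0.336471.
P(at least one) = 1 − (1−p₁)(1−p₂) = 1 − 0.855724 × 0.663529 = 0.432202.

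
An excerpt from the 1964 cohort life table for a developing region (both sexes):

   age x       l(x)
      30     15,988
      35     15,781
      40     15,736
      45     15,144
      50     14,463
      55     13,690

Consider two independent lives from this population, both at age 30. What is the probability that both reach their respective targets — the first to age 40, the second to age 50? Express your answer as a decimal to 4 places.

p₁ = l(40)/l(30) = 15,736/15,988 = 0.984238; p₂ = l(50)/l(30) = 14,463/15,988 = 0.904616.
P(both) = p₁ × p₂ = 0.984238 × 0.904616 = 0.890357.

0.8904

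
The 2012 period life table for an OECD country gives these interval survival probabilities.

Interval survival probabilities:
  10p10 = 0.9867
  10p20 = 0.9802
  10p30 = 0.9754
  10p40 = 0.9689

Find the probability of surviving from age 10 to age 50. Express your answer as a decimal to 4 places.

40p10 = 0.9867 × 0.9802 × 0.9754 × 0.9689.
= 0.914032.

0.9140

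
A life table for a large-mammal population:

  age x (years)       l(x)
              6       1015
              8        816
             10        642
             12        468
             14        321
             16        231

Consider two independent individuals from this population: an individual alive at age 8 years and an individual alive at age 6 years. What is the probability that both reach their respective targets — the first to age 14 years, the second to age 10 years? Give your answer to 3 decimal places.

0.249

p₁ = l(14)/l(8) = 321/816 = 0.393382; p₂ = l(10)/l(6) = 642/1015 = 0.632512.
P(both) = p₁ × p₂ = 0.393382 × 0.632512 = 0.248819.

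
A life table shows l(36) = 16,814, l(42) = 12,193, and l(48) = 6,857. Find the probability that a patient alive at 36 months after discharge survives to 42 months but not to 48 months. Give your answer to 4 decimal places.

0.3174

This is the probability of reaching 42 but not 48, conditional on being alive at 36: (l(42) − l(48)) / l(36).
= (12,193 − 6,857) / 16,814 = 5,336 / 16,814 = 0.317355.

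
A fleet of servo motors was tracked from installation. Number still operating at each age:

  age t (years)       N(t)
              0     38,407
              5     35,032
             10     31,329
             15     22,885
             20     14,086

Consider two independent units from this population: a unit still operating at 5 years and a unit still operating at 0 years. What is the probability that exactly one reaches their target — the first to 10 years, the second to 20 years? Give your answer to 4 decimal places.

p₁ = N(10)/N(5) = 31,329/35,032 = 0.894297; p₂ = N(20)/N(0) = 14,086/38,407 = 0.366756.
P(exactly one) = p₁(1−p₂) + (1−p₁)p₂ = 0.566308 + 0.038767 = 0.605075.

0.6051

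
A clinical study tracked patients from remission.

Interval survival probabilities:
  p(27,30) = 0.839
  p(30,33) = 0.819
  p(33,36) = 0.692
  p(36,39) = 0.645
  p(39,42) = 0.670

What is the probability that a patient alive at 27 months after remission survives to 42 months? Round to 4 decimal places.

0.2055

Chaining the interval survival probabilities: 0.839 × 0.819 × 0.692 × 0.645 × 0.670.
= 0.205488.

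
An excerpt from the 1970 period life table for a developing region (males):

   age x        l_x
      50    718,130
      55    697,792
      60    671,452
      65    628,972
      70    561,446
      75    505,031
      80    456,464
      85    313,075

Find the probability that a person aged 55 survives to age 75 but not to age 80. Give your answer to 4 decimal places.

0.0696

We want 20|5q55 = (l_75 − l_80)/l_55.
This is the probability of reaching 75 but not 80, conditional on being alive at 55: (l_75 − l_80) / l_55.
= (505,031 − 456,464) / 697,792 = 48,567 / 697,792 = 0.069601.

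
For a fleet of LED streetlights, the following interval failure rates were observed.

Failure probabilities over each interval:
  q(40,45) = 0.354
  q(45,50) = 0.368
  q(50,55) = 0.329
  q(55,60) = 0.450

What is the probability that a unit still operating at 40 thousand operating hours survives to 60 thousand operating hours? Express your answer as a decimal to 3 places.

0.151

Survival from 40 to 60 is the product of surviving each interval: (1 − 0.354) × (1 − 0.368) × (1 − 0.329) × (1 − 0.450).
= 0.646 × 0.632 × 0.671 × 0.550 = 0.150673.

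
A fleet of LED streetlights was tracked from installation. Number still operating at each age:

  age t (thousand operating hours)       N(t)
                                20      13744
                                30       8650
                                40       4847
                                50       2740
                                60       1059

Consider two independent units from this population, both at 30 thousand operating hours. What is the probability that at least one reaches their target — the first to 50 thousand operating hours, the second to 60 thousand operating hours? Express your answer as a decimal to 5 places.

p₁ = N(50)/N(30) = 2740/8650 = 0.316763; p₂ = N(60)/N(30) = 1059/8650 = 0.122428.
P(at least one) = 1 − (1−p₁)(1−p₂) = 1 − 0.683237 × 0.877572 = 0.400410.

0.40041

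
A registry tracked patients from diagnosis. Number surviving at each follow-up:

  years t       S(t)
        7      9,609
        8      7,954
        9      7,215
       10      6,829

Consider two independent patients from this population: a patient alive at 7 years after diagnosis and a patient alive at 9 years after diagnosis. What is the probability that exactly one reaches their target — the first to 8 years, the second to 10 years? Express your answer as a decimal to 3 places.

0.207

p₁ = S(8)/S(7) = 7,954/9,609 = 0.827766; p₂ = S(10)/S(9) = 6,829/7,215 = 0.946500.
P(exactly one) = p₁(1−p₂) + (1−p₁)p₂ = 0.044285 + 0.163019 = 0.207305.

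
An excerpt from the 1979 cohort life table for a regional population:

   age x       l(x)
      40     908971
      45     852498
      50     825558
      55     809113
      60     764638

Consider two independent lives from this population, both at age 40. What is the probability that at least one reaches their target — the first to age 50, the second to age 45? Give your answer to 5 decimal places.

p₁ = l(50)/l(40) = 825558/908971 = 0.908234; p₂ = l(45)/l(40) = 852498/908971 = 0.937872.
P(at least one) = 1 − (1−p₁)(1−p₂) = 1 − 0.091766 × 0.062128 = 0.994299.

0.99430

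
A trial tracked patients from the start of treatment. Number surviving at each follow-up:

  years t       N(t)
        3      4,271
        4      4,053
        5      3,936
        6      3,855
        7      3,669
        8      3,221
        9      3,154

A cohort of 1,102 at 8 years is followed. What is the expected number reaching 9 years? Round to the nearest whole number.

1079

The relevant probability is 3,154/3,221 = 0.979199.
Expected number = 1,102 × 0.979199 = 1079.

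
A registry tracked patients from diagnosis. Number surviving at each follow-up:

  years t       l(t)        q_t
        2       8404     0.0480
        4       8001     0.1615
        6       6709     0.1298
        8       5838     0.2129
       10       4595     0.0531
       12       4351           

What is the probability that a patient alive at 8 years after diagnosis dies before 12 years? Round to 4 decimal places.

P(die before 12 | alive at 8) = 1 − l(12)/l(8) = 1 − 4351/5838 = (1487)/5838 = 0.254711.

0.2547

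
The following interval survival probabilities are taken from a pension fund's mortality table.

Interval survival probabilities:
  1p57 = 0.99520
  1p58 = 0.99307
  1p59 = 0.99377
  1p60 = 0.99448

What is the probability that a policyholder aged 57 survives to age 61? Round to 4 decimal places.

0.9767

Survival from 57 to 61 is the product of surviving each interval: 0.99520 × 0.99307 × 0.99377 × 0.99448.
= 0.976725.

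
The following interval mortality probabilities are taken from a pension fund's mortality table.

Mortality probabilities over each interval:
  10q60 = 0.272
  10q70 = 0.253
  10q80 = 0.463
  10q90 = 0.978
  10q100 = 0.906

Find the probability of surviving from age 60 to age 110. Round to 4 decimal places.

Survival from 60 to 110 is the product of surviving each interval: (1 − 0.272) × (1 − 0.253) × (1 − 0.463) × (1 − 0.978) × (1 − 0.906).
= 0.728 × 0.747 × 0.537 × 0.022 × 0.094 = 0.000604.

0.0006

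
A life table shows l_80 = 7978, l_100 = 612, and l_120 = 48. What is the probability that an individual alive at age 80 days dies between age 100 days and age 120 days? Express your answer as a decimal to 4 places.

0.0707

This is the probability of reaching 100 but not 120, conditional on being alive at 80: (l_100 − l_120) / l_80.
= (612 − 48) / 7978 = 564 / 7978 = 0.070694.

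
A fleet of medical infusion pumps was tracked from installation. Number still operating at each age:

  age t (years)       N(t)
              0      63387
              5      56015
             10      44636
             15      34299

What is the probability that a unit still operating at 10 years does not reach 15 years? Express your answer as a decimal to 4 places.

0.2316

P(fail before 15 | operational at 10) = 1 − N(15)/N(10) = 1 − 34299/44636 = (10337)/44636 = 0.231584.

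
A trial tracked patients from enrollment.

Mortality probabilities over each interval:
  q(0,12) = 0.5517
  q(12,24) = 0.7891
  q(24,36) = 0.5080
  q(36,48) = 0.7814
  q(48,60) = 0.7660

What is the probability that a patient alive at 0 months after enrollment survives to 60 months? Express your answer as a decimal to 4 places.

0.0024

P(survive 0→60) = (1 − 0.5517) × (1 − 0.7891) × (1 − 0.5080) × (1 − 0.7814) × (1 − 0.7660).
= 0.4483 × 0.2109 × 0.4920 × 0.2186 × 0.2340 = 0.002379.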